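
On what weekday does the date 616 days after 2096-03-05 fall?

Monday

First find the weekday of Mar 5, 2096. Doomsday rule: the anchor day for the 2000s is Tuesday. For year 96: 96÷12 = 8 r 0, and 0÷4 = 0, so 8+0+0 = 8.
Tuesday + 8 ≡ Wednesday — that's 2096's doomsday.
In March the doomsday date is Mar 14.
Mar 5 is 9 days before Mar 14; 9 mod 7 = 2, so Wednesday − 2 = Monday.
616 mod 7 = 0, so 616 days after a Monday is Monday + 0 = Monday.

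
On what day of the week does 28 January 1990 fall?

Sunday

January 1, 1990 is a Monday.
Jan 1, 1990 → Jan 28, 1990: 27 days.
Total: 27 days.
27 mod 7 = 6, so Monday + 6 = Sunday.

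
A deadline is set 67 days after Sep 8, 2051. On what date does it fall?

November 14, 2051

Sep has 30 days: +23 → Oct 1, 2051 (44 left).
Oct has 31 days: +31 → Nov 1, 2051 (13 left).
+13 → Nov 14, 2051.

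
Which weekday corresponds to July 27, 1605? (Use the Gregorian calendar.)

Wednesday

Doomsday rule: the anchor day for the 1600s is Tuesday. For year 05: 5÷12 = 0 r 5, and 5÷4 = 1, so 0+5+1 = 6.
Tuesday + 6 ≡ Monday — that's 1605's doomsday.
In July the doomsday date is Jul 11.
Jul 27 is 16 days after Jul 11; 16 mod 7 = 2, so Monday + 2 = Wednesday.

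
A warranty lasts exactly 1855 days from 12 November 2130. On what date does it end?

December 11, 2135

+365 (one year) → Nov 12, 2131 (1490 left).
+366 (one year; includes Feb 29, 2132) → Nov 12, 2132 (1124 left).
+365 (one year) → Nov 12, 2133 (759 left).
+365 (one year) → Nov 12, 2134 (394 left).
Nov has 30 days: +19 → Dec 1, 2134 (375 left).
Dec has 31 days: +31 → Jan 1, 2135 (344 left).
Jan has 31 days: +31 → Feb 1, 2135 (313 left).
Feb has 28 days: +28 → Mar 1, 2135 (285 left).
Mar has 31 days: +31 → Apr 1, 2135 (254 left).
Apr has 30 days: +30 → May 1, 2135 (224 left).
May has 31 days: +31 → Jun 1, 2135 (193 left).
Jun has 30 days: +30 → Jul 1, 2135 (163 left).
Jul has 31 days: +31 → Aug 1, 2135 (132 left).
Aug has 31 days: +31 → Sep 1, 2135 (101 left).
Sep has 30 days: +30 → Oct 1, 2135 (71 left).
Oct has 31 days: +31 → Nov 1, 2135 (40 left).
Nov has 30 days: +30 → Dec 1, 2135 (10 left).
+10 → Dec 11, 2135.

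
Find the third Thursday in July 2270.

July 1, 2270 is a Friday.
The first Thursday is therefore July 7 (6 days later).
The third Thursday is 7 + 2×7 = July 21.

July 21, 2270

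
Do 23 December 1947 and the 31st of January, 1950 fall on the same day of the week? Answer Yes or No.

Yes

From Dec 23, 1947 to Jan 31, 1950 is 770 days.
770 mod 7 = 0, so they are the same weekday.
(Dec 23, 1947 is a Tuesday; Jan 31, 1950 is a Tuesday.)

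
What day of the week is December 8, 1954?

January 1, 1954 is a Friday.
Jan 1, 1954 → Feb 1, 1954: 31 days (January has 31).
Feb 1, 1954 → Mar 1, 1954: 28 days (February has 28).
Mar 1, 1954 → Apr 1, 1954: 31 days (March has 31).
Apr 1, 1954 → May 1, 1954: 30 days (April has 30).
May 1, 1954 → Jun 1, 1954: 31 days (May has 31).
Jun 1, 1954 → Jul 1, 1954: 30 days (June has 30).
Jul 1, 1954 → Aug 1, 1954: 31 days (July has 31).
Aug 1, 1954 → Sep 1, 1954: 31 days (August has 31).
Sep 1, 1954 → Oct 1, 1954: 30 days (September has 30).
Oct 1, 1954 → Nov 1, 1954: 31 days (October has 31).
Nov 1, 1954 → Dec 1, 1954: 30 days (November has 30).
Dec 1, 1954 → Dec 8, 1954: 7 days.
Total: 341 days.
341 mod 7 = 5, so Friday + 5 = Wednesday.

Wednesday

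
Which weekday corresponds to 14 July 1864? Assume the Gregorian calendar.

Doomsday rule: the anchor day for the 1800s is Friday. For year 64: 64÷12 = 5 r 4, and 4÷4 = 1, so 5+4+1 = 10.
Friday + 10 ≡ Monday — that's 1864's doomsday.
In July the doomsday date is Jul 11.
Jul 14 is 3 days after Jul 11; 3 mod 7 = 3, so Monday + 3 = Thursday.

Thursday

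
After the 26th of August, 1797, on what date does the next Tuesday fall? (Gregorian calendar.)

August 29, 1797

Aug 26, 1797 is a Saturday.
From Saturday to the next Tuesday is 3 days.
Aug 26, 1797 + 3 = Aug 29, 1797.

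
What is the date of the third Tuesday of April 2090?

April 18, 2090

April 1, 2090 is a Saturday.
The first Tuesday is therefore April 4 (3 days later).
The third Tuesday is 4 + 2×7 = April 18.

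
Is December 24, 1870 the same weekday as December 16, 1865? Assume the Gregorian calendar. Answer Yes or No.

Yes

From Dec 16, 1865 to Dec 24, 1870 is 1834 days.
1834 mod 7 = 0, so they are the same weekday.
(Dec 16, 1865 is a Saturday; Dec 24, 1870 is a Saturday.)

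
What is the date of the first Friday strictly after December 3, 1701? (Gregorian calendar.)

Dec 3, 1701 is a Saturday.
From Saturday to the next Friday is 6 days.
Dec 3, 1701 + 6 = Dec 9, 1701.

December 9, 1701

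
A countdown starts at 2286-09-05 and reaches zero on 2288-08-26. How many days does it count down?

Sep 5, 2286 → Sep 5, 2287: 365 days.
Sep 5, 2287 → Oct 5, 2287: 30 days (September has 30).
Oct 5, 2287 → Nov 5, 2287: 31 days (October has 31).
Nov 5, 2287 → Dec 5, 2287: 30 days (November has 30).
Dec 5, 2287 → Jan 5, 2288: 31 days (December has 31).
Jan 5, 2288 → Feb 5, 2288: 31 days (January has 31).
Feb 5, 2288 → Mar 5, 2288: 29 days (February has 29).
Mar 5, 2288 → Apr 5, 2288: 31 days (March has 31).
Apr 5, 2288 → May 5, 2288: 30 days (April has 30).
May 5, 2288 → Jun 5, 2288: 31 days (May has 31).
Jun 5, 2288 → Jul 5, 2288: 30 days (June has 30).
Jul 5, 2288 → Aug 5, 2288: 31 days (July has 31).
Aug 5, 2288 → Aug 26, 2288: 21 days.
Total: 721 days.

721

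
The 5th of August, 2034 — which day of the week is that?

Saturday

Doomsday rule: the anchor day for the 2000s is Tuesday. For year 34: 34÷12 = 2 r 10, and 10÷4 = 2, so 2+10+2 = 14.
Tuesday + 14 ≡ Tuesday — that's 2034's doomsday.
In August the doomsday date is Aug 8.
Aug 5 is 3 days before Aug 8; 3 mod 7 = 3, so Tuesday − 3 = Saturday.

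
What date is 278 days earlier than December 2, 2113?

February 27, 2113

−2 → Nov 30, 2113 (end of Nov, 30 days; 276 left).
−30 → Oct 31, 2113 (end of Oct, 31 days; 246 left).
−31 → Sep 30, 2113 (end of Sep, 30 days; 215 left).
−30 → Aug 31, 2113 (end of Aug, 31 days; 185 left).
−31 → Jul 31, 2113 (end of Jul, 31 days; 154 left).
−31 → Jun 30, 2113 (end of Jun, 30 days; 123 left).
−30 → May 31, 2113 (end of May, 31 days; 93 left).
−31 → Apr 30, 2113 (end of Apr, 30 days; 62 left).
−30 → Mar 31, 2113 (end of Mar, 31 days; 32 left).
−31 → Feb 28, 2113 (end of Feb, 28 days; 1 left).
−1 → Feb 27, 2113.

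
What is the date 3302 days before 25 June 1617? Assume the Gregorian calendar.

−365 (one year) → Jun 25, 1616 (2937 left).
−366 (one year; includes Feb 29, 1616) → Jun 25, 1615 (2571 left).
−365 (one year) → Jun 25, 1614 (2206 left).
−365 (one year) → Jun 25, 1613 (1841 left).
−365 (one year) → Jun 25, 1612 (1476 left).
−366 (one year; includes Feb 29, 1612) → Jun 25, 1611 (1110 left).
−365 (one year) → Jun 25, 1610 (745 left).
−365 (one year) → Jun 25, 1609 (380 left).
−25 → May 31, 1609 (end of May, 31 days; 355 left).
−31 → Apr 30, 1609 (end of Apr, 30 days; 324 left).
−30 → Mar 31, 1609 (end of Mar, 31 days; 294 left).
−31 → Feb 28, 1609 (end of Feb, 28 days; 263 left).
−28 → Jan 31, 1609 (end of Jan, 31 days; 235 left).
−31 → Dec 31, 1608 (end of Dec, 31 days; 204 left).
−31 → Nov 30, 1608 (end of Nov, 30 days; 173 left).
−30 → Oct 31, 1608 (end of Oct, 31 days; 143 left).
−31 → Sep 30, 1608 (end of Sep, 30 days; 112 left).
−30 → Aug 31, 1608 (end of Aug, 31 days; 82 left).
−31 → Jul 31, 1608 (end of Jul, 31 days; 51 left).
−31 → Jun 30, 1608 (end of Jun, 30 days; 20 left).
−20 → Jun 10, 1608.

June 10, 1608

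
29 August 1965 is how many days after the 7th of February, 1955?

3856

Feb 7, 1955 → Feb 7, 1956: 365 days.
Feb 7, 1956 → Feb 7, 1957: 366 days (Feb 29, 1956 is in that span).
Feb 7, 1957 → Feb 7, 1958: 365 days.
Feb 7, 1958 → Feb 7, 1959: 365 days.
Feb 7, 1959 → Feb 7, 1960: 365 days.
Feb 7, 1960 → Feb 7, 1961: 366 days (Feb 29, 1960 is in that span).
Feb 7, 1961 → Feb 7, 1962: 365 days.
Feb 7, 1962 → Feb 7, 1963: 365 days.
Feb 7, 1963 → Feb 7, 1964: 365 days.
Feb 7, 1964 → Feb 7, 1965: 366 days (Feb 29, 1964 is in that span).
Feb 7, 1965 → Mar 7, 1965: 28 days (February has 28).
Mar 7, 1965 → Apr 7, 1965: 31 days (March has 31).
Apr 7, 1965 → May 7, 1965: 30 days (April has 30).
May 7, 1965 → Jun 7, 1965: 31 days (May has 31).
Jun 7, 1965 → Jul 7, 1965: 30 days (June has 30).
Jul 7, 1965 → Aug 7, 1965: 31 days (July has 31).
Aug 7, 1965 → Aug 29, 1965: 22 days.
Total: 3856 days.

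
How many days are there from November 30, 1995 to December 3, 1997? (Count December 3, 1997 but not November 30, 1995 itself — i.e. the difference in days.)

Nov 30, 1995 → Nov 30, 1996: 366 days (Feb 29, 1996 is in that span).
Nov 30, 1996 → Dec 30, 1996: 30 days (November has 30).
Dec 30, 1996 → Jan 30, 1997: 31 days (December has 31).
Jan 30, 1997 → Feb 28, 1997: 29 days (January has 31).
Feb 28, 1997 → Mar 28, 1997: 28 days (February has 28).
Mar 28, 1997 → Apr 28, 1997: 31 days (March has 31).
Apr 28, 1997 → May 28, 1997: 30 days (April has 30).
May 28, 1997 → Jun 28, 1997: 31 days (May has 31).
Jun 28, 1997 → Jul 28, 1997: 30 days (June has 30).
Jul 28, 1997 → Aug 28, 1997: 31 days (July has 31).
Aug 28, 1997 → Sep 28, 1997: 31 days (August has 31).
Sep 28, 1997 → Oct 28, 1997: 30 days (September has 30).
Oct 28, 1997 → Nov 28, 1997: 31 days (October has 31).
Nov 28, 1997 → Dec 3, 1997: 5 days.
Total: 734 days.

734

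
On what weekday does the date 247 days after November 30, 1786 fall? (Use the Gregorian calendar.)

Nov 30, 1786 is a Thursday.
247 mod 7 = 2, so 247 days after a Thursday is Thursday + 2 = Saturday.

Saturday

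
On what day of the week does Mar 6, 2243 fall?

Monday

Doomsday rule: the anchor day for the 2200s is Friday. For year 43: 43÷12 = 3 r 7, and 7÷4 = 1, so 3+7+1 = 11.
Friday + 11 ≡ Tuesday — that's 2243's doomsday.
In March the doomsday date is Mar 14.
Mar 6 is 8 days before Mar 14; 8 mod 7 = 1, so Tuesday − 1 = Monday.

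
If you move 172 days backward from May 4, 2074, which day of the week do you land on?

May 4, 2074 is a Friday.
172 mod 7 = 4, so 172 days before a Friday is Friday − 4 = Monday.

Monday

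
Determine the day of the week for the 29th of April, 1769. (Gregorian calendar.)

Doomsday rule: the anchor day for the 1700s is Sunday. For year 69: 69÷12 = 5 r 9, and 9÷4 = 2, so 5+9+2 = 16.
Sunday + 16 ≡ Tuesday — that's 1769's doomsday.
In April the doomsday date is Apr 4.
Apr 29 is 25 days after Apr 4; 25 mod 7 = 4, so Tuesday + 4 = Saturday.

Saturday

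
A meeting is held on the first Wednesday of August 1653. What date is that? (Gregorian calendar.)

August 1, 1653 is a Friday.
The first Wednesday is therefore August 6 (5 days later).

August 6, 1653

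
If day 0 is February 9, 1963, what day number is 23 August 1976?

4944

Feb 9, 1963 → Feb 9, 1964: 365 days.
Feb 9, 1964 → Feb 9, 1965: 366 days (Feb 29, 1964 is in that span).
Feb 9, 1965 → Feb 9, 1966: 365 days.
Feb 9, 1966 → Feb 9, 1967: 365 days.
Feb 9, 1967 → Feb 9, 1968: 365 days.
Feb 9, 1968 → Feb 9, 1969: 366 days (Feb 29, 1968 is in that span).
Feb 9, 1969 → Feb 9, 1970: 365 days.
Feb 9, 1970 → Feb 9, 1971: 365 days.
Feb 9, 1971 → Feb 9, 1972: 365 days.
Feb 9, 1972 → Feb 9, 1973: 366 days (Feb 29, 1972 is in that span).
Feb 9, 1973 → Feb 9, 1974: 365 days.
Feb 9, 1974 → Feb 9, 1975: 365 days.
Feb 9, 1975 → Feb 9, 1976: 365 days.
Feb 9, 1976 → Mar 9, 1976: 29 days (February has 29).
Mar 9, 1976 → Apr 9, 1976: 31 days (March has 31).
Apr 9, 1976 → May 9, 1976: 30 days (April has 30).
May 9, 1976 → Jun 9, 1976: 31 days (May has 31).
Jun 9, 1976 → Jul 9, 1976: 30 days (June has 30).
Jul 9, 1976 → Aug 9, 1976: 31 days (July has 31).
Aug 9, 1976 → Aug 23, 1976: 14 days.
Total: 4944 days.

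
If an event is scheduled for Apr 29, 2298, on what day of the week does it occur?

Doomsday rule: the anchor day for the 2200s is Friday. For year 98: 98÷12 = 8 r 2, and 2÷4 = 0, so 8+2+0 = 10.
Friday + 10 ≡ Monday — that's 2298's doomsday.
In April the doomsday date is Apr 4.
Apr 29 is 25 days after Apr 4; 25 mod 7 = 4, so Monday + 4 = Friday.

Friday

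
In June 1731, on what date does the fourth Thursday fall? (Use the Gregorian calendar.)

June 1, 1731 is a Friday.
The first Thursday is therefore June 7 (6 days later).
The fourth Thursday is 7 + 3×7 = June 28.

June 28, 1731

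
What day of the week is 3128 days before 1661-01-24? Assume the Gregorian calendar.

Jan 24, 1661 is a Monday.
3128 mod 7 = 6, so 3128 days before a Monday is Monday − 6 = Tuesday.

Tuesday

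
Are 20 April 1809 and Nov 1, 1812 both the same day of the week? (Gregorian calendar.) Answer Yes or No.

From Apr 20, 1809 to Nov 1, 1812 is 1291 days.
1291 mod 7 = 3, so they are different weekdays.
(Apr 20, 1809 is a Thursday; Nov 1, 1812 is a Sunday.)

No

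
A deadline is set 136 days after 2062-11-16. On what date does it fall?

Nov has 30 days: +15 → Dec 1, 2062 (121 left).
Dec has 31 days: +31 → Jan 1, 2063 (90 left).
Jan has 31 days: +31 → Feb 1, 2063 (59 left).
Feb has 28 days: +28 → Mar 1, 2063 (31 left).
Mar has 31 days: +31 → Apr 1, 2063 (0 left).

April 1, 2063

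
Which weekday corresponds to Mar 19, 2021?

Doomsday rule: the anchor day for the 2000s is Tuesday. For year 21: 21÷12 = 1 r 9, and 9÷4 = 2, so 1+9+2 = 12.
Tuesday + 12 ≡ Sunday — that's 2021's doomsday.
In March the doomsday date is Mar 14.
Mar 19 is 5 days after Mar 14; 5 mod 7 = 5, so Sunday + 5 = Friday.

Friday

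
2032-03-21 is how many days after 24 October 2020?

4166

Oct 24, 2020 → Oct 24, 2021: 365 days.
Oct 24, 2021 → Oct 24, 2022: 365 days.
Oct 24, 2022 → Oct 24, 2023: 365 days.
Oct 24, 2023 → Oct 24, 2024: 366 days (Feb 29, 2024 is in that span).
Oct 24, 2024 → Oct 24, 2025: 365 days.
Oct 24, 2025 → Oct 24, 2026: 365 days.
Oct 24, 2026 → Oct 24, 2027: 365 days.
Oct 24, 2027 → Oct 24, 2028: 366 days (Feb 29, 2028 is in that span).
Oct 24, 2028 → Oct 24, 2029: 365 days.
Oct 24, 2029 → Oct 24, 2030: 365 days.
Oct 24, 2030 → Oct 24, 2031: 365 days.
Oct 24, 2031 → Nov 24, 2031: 31 days (October has 31).
Nov 24, 2031 → Dec 24, 2031: 30 days (November has 30).
Dec 24, 2031 → Jan 24, 2032: 31 days (December has 31).
Jan 24, 2032 → Feb 24, 2032: 31 days (January has 31).
Feb 24, 2032 → Mar 21, 2032: 26 days.
Total: 4166 days.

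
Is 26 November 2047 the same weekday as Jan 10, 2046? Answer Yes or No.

From Jan 10, 2046 to Nov 26, 2047 is 685 days.
685 mod 7 = 6, so they are different weekdays.
(Jan 10, 2046 is a Wednesday; Nov 26, 2047 is a Tuesday.)

No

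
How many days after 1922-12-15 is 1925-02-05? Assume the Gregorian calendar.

783

Dec 15, 1922 → Dec 15, 1923: 365 days.
Dec 15, 1923 → Dec 15, 1924: 366 days (Feb 29, 1924 is in that span).
Dec 15, 1924 → Jan 15, 1925: 31 days (December has 31).
Jan 15, 1925 → Feb 5, 1925: 21 days.
Total: 783 days.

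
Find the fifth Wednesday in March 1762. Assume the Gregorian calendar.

March 1, 1762 is a Monday.
The first Wednesday is therefore March 3 (2 days later).
The fifth Wednesday is 3 + 4×7 = March 31.

March 31, 1762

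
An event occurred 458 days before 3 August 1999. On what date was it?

May 2, 1998

−365 (one year) → Aug 3, 1998 (93 left).
−3 → Jul 31, 1998 (end of Jul, 31 days; 90 left).
−31 → Jun 30, 1998 (end of Jun, 30 days; 59 left).
−30 → May 31, 1998 (end of May, 31 days; 29 left).
−29 → May 2, 1998.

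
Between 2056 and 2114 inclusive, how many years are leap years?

Multiples of 4 in [2056,2114]: 15.
Of those, multiples of 100: 1 (not leap unless ÷400).
Multiples of 400: 0.
Leap years = 15 − 1 + 0 = 14.

14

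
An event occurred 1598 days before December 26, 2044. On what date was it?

August 11, 2040

−366 (one year; includes Feb 29, 2044) → Dec 26, 2043 (1232 left).
−365 (one year) → Dec 26, 2042 (867 left).
−365 (one year) → Dec 26, 2041 (502 left).
−365 (one year) → Dec 26, 2040 (137 left).
−26 → Nov 30, 2040 (end of Nov, 30 days; 111 left).
−30 → Oct 31, 2040 (end of Oct, 31 days; 81 left).
−31 → Sep 30, 2040 (end of Sep, 30 days; 50 left).
−30 → Aug 31, 2040 (end of Aug, 31 days; 20 left).
−20 → Aug 11, 2040.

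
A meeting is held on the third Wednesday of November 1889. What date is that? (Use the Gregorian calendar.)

November 20, 1889

November 1, 1889 is a Friday.
The first Wednesday is therefore November 6 (5 days later).
The third Wednesday is 6 + 2×7 = November 20.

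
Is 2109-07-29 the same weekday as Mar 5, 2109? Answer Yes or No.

From Mar 5, 2109 to Jul 29, 2109 is 146 days.
146 mod 7 = 6, so they are different weekdays.
(Mar 5, 2109 is a Tuesday; Jul 29, 2109 is a Monday.)

No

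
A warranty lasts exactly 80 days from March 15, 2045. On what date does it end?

June 3, 2045

Mar has 31 days: +17 → Apr 1, 2045 (63 left).
Apr has 30 days: +30 → May 1, 2045 (33 left).
May has 31 days: +31 → Jun 1, 2045 (2 left).
+2 → Jun 3, 2045.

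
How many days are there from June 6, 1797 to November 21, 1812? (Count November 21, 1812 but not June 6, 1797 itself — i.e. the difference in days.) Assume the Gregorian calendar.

Jun 6, 1797 → Jun 6, 1798: 365 days.
Jun 6, 1798 → Jun 6, 1799: 365 days.
Jun 6, 1799 → Jun 6, 1800: 365 days.
Jun 6, 1800 → Jun 6, 1801: 365 days.
Jun 6, 1801 → Jun 6, 1802: 365 days.
Jun 6, 1802 → Jun 6, 1803: 365 days.
Jun 6, 1803 → Jun 6, 1804: 366 days (Feb 29, 1804 is in that span).
Jun 6, 1804 → Jun 6, 1805: 365 days.
Jun 6, 1805 → Jun 6, 1806: 365 days.
Jun 6, 1806 → Jun 6, 1807: 365 days.
Jun 6, 1807 → Jun 6, 1808: 366 days (Feb 29, 1808 is in that span).
Jun 6, 1808 → Jun 6, 1809: 365 days.
Jun 6, 1809 → Jun 6, 1810: 365 days.
Jun 6, 1810 → Jun 6, 1811: 365 days.
Jun 6, 1811 → Jun 6, 1812: 366 days (Feb 29, 1812 is in that span).
Jun 6, 1812 → Jul 6, 1812: 30 days (June has 30).
Jul 6, 1812 → Aug 6, 1812: 31 days (July has 31).
Aug 6, 1812 → Sep 6, 1812: 31 days (August has 31).
Sep 6, 1812 → Oct 6, 1812: 30 days (September has 30).
Oct 6, 1812 → Nov 6, 1812: 31 days (October has 31).
Nov 6, 1812 → Nov 21, 1812: 15 days.
Total: 5646 days.

5646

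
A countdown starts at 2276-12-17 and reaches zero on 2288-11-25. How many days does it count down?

4361

Dec 17, 2276 → Dec 17, 2277: 365 days.
Dec 17, 2277 → Dec 17, 2278: 365 days.
Dec 17, 2278 → Dec 17, 2279: 365 days.
Dec 17, 2279 → Dec 17, 2280: 366 days (Feb 29, 2280 is in that span).
Dec 17, 2280 → Dec 17, 2281: 365 days.
Dec 17, 2281 → Dec 17, 2282: 365 days.
Dec 17, 2282 → Dec 17, 2283: 365 days.
Dec 17, 2283 → Dec 17, 2284: 366 days (Feb 29, 2284 is in that span).
Dec 17, 2284 → Dec 17, 2285: 365 days.
Dec 17, 2285 → Dec 17, 2286: 365 days.
Dec 17, 2286 → Dec 17, 2287: 365 days.
Dec 17, 2287 → Jan 17, 2288: 31 days (December has 31).
Jan 17, 2288 → Feb 17, 2288: 31 days (January has 31).
Feb 17, 2288 → Mar 17, 2288: 29 days (February has 29).
Mar 17, 2288 → Apr 17, 2288: 31 days (March has 31).
Apr 17, 2288 → May 17, 2288: 30 days (April has 30).
May 17, 2288 → Jun 17, 2288: 31 days (May has 31).
Jun 17, 2288 → Jul 17, 2288: 30 days (June has 30).
Jul 17, 2288 → Aug 17, 2288: 31 days (July has 31).
Aug 17, 2288 → Sep 17, 2288: 31 days (August has 31).
Sep 17, 2288 → Oct 17, 2288: 30 days (September has 30).
Oct 17, 2288 → Nov 17, 2288: 31 days (October has 31).
Nov 17, 2288 → Nov 25, 2288: 8 days.
Total: 4361 days.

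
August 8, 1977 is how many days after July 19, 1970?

Jul 19, 1970 → Jul 19, 1971: 365 days.
Jul 19, 1971 → Jul 19, 1972: 366 days (Feb 29, 1972 is in that span).
Jul 19, 1972 → Jul 19, 1973: 365 days.
Jul 19, 1973 → Jul 19, 1974: 365 days.
Jul 19, 1974 → Jul 19, 1975: 365 days.
Jul 19, 1975 → Jul 19, 1976: 366 days (Feb 29, 1976 is in that span).
Jul 19, 1976 → Aug 19, 1976: 31 days (July has 31).
Aug 19, 1976 → Sep 19, 1976: 31 days (August has 31).
Sep 19, 1976 → Oct 19, 1976: 30 days (September has 30).
Oct 19, 1976 → Nov 19, 1976: 31 days (October has 31).
Nov 19, 1976 → Dec 19, 1976: 30 days (November has 30).
Dec 19, 1976 → Jan 19, 1977: 31 days (December has 31).
Jan 19, 1977 → Feb 19, 1977: 31 days (January has 31).
Feb 19, 1977 → Mar 19, 1977: 28 days (February has 28).
Mar 19, 1977 → Apr 19, 1977: 31 days (March has 31).
Apr 19, 1977 → May 19, 1977: 30 days (April has 30).
May 19, 1977 → Jun 19, 1977: 31 days (May has 31).
Jun 19, 1977 → Jul 19, 1977: 30 days (June has 30).
Jul 19, 1977 → Aug 8, 1977: 20 days.
Total: 2577 days.

2577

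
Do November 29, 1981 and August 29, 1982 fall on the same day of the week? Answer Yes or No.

From Nov 29, 1981 to Aug 29, 1982 is 273 days.
273 mod 7 = 0, so they are the same weekday.
(Nov 29, 1981 is a Sunday; Aug 29, 1982 is a Sunday.)

Yes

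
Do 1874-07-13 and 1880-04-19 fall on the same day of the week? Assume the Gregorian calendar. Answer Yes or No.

From Jul 13, 1874 to Apr 19, 1880 is 2107 days.
2107 mod 7 = 0, so they are the same weekday.
(Jul 13, 1874 is a Monday; Apr 19, 1880 is a Monday.)

Yes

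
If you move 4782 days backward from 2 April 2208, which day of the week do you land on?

Apr 2, 2208 is a Saturday.
4782 mod 7 = 1, so 4782 days before a Saturday is Saturday − 1 = Friday.

Friday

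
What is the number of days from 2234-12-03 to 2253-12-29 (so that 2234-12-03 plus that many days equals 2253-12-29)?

Dec 3, 2234 → Dec 3, 2235: 365 days.
Dec 3, 2235 → Dec 3, 2236: 366 days (Feb 29, 2236 is in that span).
Dec 3, 2236 → Dec 3, 2237: 365 days.
Dec 3, 2237 → Dec 3, 2238: 365 days.
Dec 3, 2238 → Dec 3, 2239: 365 days.
Dec 3, 2239 → Dec 3, 2240: 366 days (Feb 29, 2240 is in that span).
Dec 3, 2240 → Dec 3, 2241: 365 days.
Dec 3, 2241 → Dec 3, 2242: 365 days.
Dec 3, 2242 → Dec 3, 2243: 365 days.
Dec 3, 2243 → Dec 3, 2244: 366 days (Feb 29, 2244 is in that span).
Dec 3, 2244 → Dec 3, 2245: 365 days.
Dec 3, 2245 → Dec 3, 2246: 365 days.
Dec 3, 2246 → Dec 3, 2247: 365 days.
Dec 3, 2247 → Dec 3, 2248: 366 days (Feb 29, 2248 is in that span).
Dec 3, 2248 → Dec 3, 2249: 365 days.
Dec 3, 2249 → Dec 3, 2250: 365 days.
Dec 3, 2250 → Dec 3, 2251: 365 days.
Dec 3, 2251 → Dec 3, 2252: 366 days (Feb 29, 2252 is in that span).
Dec 3, 2252 → Jan 3, 2253: 31 days (December has 31).
Jan 3, 2253 → Feb 3, 2253: 31 days (January has 31).
Feb 3, 2253 → Mar 3, 2253: 28 days (February has 28).
Mar 3, 2253 → Apr 3, 2253: 31 days (March has 31).
Apr 3, 2253 → May 3, 2253: 30 days (April has 30).
May 3, 2253 → Jun 3, 2253: 31 days (May has 31).
Jun 3, 2253 → Jul 3, 2253: 30 days (June has 30).
Jul 3, 2253 → Aug 3, 2253: 31 days (July has 31).
Aug 3, 2253 → Sep 3, 2253: 31 days (August has 31).
Sep 3, 2253 → Oct 3, 2253: 30 days (September has 30).
Oct 3, 2253 → Nov 3, 2253: 31 days (October has 31).
Nov 3, 2253 → Dec 3, 2253: 30 days (November has 30).
Dec 3, 2253 → Dec 29, 2253: 26 days.
Total: 6966 days.

6966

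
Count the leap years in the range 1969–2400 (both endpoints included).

Multiples of 4 in [1969,2400]: 108.
Of those, multiples of 100: 5 (not leap unless ÷400).
Multiples of 400: 2.
Leap years = 108 − 5 + 2 = 105.

105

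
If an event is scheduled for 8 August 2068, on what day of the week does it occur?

Wednesday

Doomsday rule: the anchor day for the 2000s is Tuesday. For year 68: 68÷12 = 5 r 8, and 8÷4 = 2, so 5+8+2 = 15.
Tuesday + 15 ≡ Wednesday — that's 2068's doomsday.
In August the doomsday date is Aug 8.
Aug 8 is the doomsday itself: Wednesday.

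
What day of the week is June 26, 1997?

Doomsday rule: the anchor day for the 1900s is Wednesday. For year 97: 97÷12 = 8 r 1, and 1÷4 = 0, so 8+1+0 = 9.
Wednesday + 9 ≡ Friday — that's 1997's doomsday.
In June the doomsday date is Jun 6.
Jun 26 is 20 days after Jun 6; 20 mod 7 = 6, so Friday + 6 = Thursday.

Thursday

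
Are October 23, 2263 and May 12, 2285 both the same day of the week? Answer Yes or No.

No

From Oct 23, 2263 to May 12, 2285 is 7872 days.
7872 mod 7 = 4, so they are different weekdays.
(Oct 23, 2263 is a Friday; May 12, 2285 is a Tuesday.)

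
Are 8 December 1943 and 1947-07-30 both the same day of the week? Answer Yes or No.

From Dec 8, 1943 to Jul 30, 1947 is 1330 days.
1330 mod 7 = 0, so they are the same weekday.
(Dec 8, 1943 is a Wednesday; Jul 30, 1947 is a Wednesday.)

Yes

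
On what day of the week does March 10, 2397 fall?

Monday

Doomsday rule: the anchor day for the 2300s is Wednesday. For year 97: 97÷12 = 8 r 1, and 1÷4 = 0, so 8+1+0 = 9.
Wednesday + 9 ≡ Friday — that's 2397's doomsday.
In March the doomsday date is Mar 14.
Mar 10 is 4 days before Mar 14; 4 mod 7 = 4, so Friday − 4 = Monday.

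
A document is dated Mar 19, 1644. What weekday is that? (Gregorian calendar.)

Saturday

Doomsday rule: the anchor day for the 1600s is Tuesday. For year 44: 44÷12 = 3 r 8, and 8÷4 = 2, so 3+8+2 = 13.
Tuesday + 13 ≡ Monday — that's 1644's doomsday.
In March the doomsday date is Mar 14.
Mar 19 is 5 days after Mar 14; 5 mod 7 = 5, so Monday + 5 = Saturday.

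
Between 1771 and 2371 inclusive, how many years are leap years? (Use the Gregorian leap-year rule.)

145

Multiples of 4 in [1771,2371]: 150.
Of those, multiples of 100: 6 (not leap unless ÷400).
Multiples of 400: 1.
Leap years = 150 − 6 + 1 = 145.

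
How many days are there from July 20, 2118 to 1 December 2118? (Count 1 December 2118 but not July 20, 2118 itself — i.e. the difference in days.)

Jul 20, 2118 → Aug 20, 2118: 31 days (July has 31).
Aug 20, 2118 → Sep 20, 2118: 31 days (August has 31).
Sep 20, 2118 → Oct 20, 2118: 30 days (September has 30).
Oct 20, 2118 → Nov 20, 2118: 31 days (October has 31).
Nov 20, 2118 → Dec 1, 2118: 11 days.
Total: 134 days.

134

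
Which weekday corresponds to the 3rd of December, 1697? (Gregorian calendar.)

Doomsday rule: the anchor day for the 1600s is Tuesday. For year 97: 97÷12 = 8 r 1, and 1÷4 = 0, so 8+1+0 = 9.
Tuesday + 9 ≡ Thursday — that's 1697's doomsday.
In December the doomsday date is Dec 12.
Dec 3 is 9 days before Dec 12; 9 mod 7 = 2, so Thursday − 2 = Tuesday.

Tuesday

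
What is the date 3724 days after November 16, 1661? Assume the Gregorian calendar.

January 27, 1672

+365 (one year) → Nov 16, 1662 (3359 left).
+365 (one year) → Nov 16, 1663 (2994 left).
+366 (one year; includes Feb 29, 1664) → Nov 16, 1664 (2628 left).
+365 (one year) → Nov 16, 1665 (2263 left).
+365 (one year) → Nov 16, 1666 (1898 left).
+365 (one year) → Nov 16, 1667 (1533 left).
+366 (one year; includes Feb 29, 1668) → Nov 16, 1668 (1167 left).
+365 (one year) → Nov 16, 1669 (802 left).
+365 (one year) → Nov 16, 1670 (437 left).
+365 (one year) → Nov 16, 1671 (72 left).
Nov has 30 days: +15 → Dec 1, 1671 (57 left).
Dec has 31 days: +31 → Jan 1, 1672 (26 left).
+26 → Jan 27, 1672.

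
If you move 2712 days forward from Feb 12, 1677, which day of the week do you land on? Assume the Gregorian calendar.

Monday

Feb 12, 1677 is a Friday.
2712 mod 7 = 3, so 2712 days after a Friday is Friday + 3 = Monday.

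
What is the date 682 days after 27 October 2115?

+366 (one year; includes Feb 29, 2116) → Oct 27, 2116 (316 left).
Oct has 31 days: +5 → Nov 1, 2116 (311 left).
Nov has 30 days: +30 → Dec 1, 2116 (281 left).
Dec has 31 days: +31 → Jan 1, 2117 (250 left).
Jan has 31 days: +31 → Feb 1, 2117 (219 left).
Feb has 28 days: +28 → Mar 1, 2117 (191 left).
Mar has 31 days: +31 → Apr 1, 2117 (160 left).
Apr has 30 days: +30 → May 1, 2117 (130 left).
May has 31 days: +31 → Jun 1, 2117 (99 left).
Jun has 30 days: +30 → Jul 1, 2117 (69 left).
Jul has 31 days: +31 → Aug 1, 2117 (38 left).
Aug has 31 days: +31 → Sep 1, 2117 (7 left).
+7 → Sep 8, 2117.

September 8, 2117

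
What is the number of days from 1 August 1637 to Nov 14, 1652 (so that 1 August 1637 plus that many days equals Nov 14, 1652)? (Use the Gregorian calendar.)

Aug 1, 1637 → Aug 1, 1638: 365 days.
Aug 1, 1638 → Aug 1, 1639: 365 days.
Aug 1, 1639 → Aug 1, 1640: 366 days (Feb 29, 1640 is in that span).
Aug 1, 1640 → Aug 1, 1641: 365 days.
Aug 1, 1641 → Aug 1, 1642: 365 days.
Aug 1, 1642 → Aug 1, 1643: 365 days.
Aug 1, 1643 → Aug 1, 1644: 366 days (Feb 29, 1644 is in that span).
Aug 1, 1644 → Aug 1, 1645: 365 days.
Aug 1, 1645 → Aug 1, 1646: 365 days.
Aug 1, 1646 → Aug 1, 1647: 365 days.
Aug 1, 1647 → Aug 1, 1648: 366 days (Feb 29, 1648 is in that span).
Aug 1, 1648 → Aug 1, 1649: 365 days.
Aug 1, 1649 → Aug 1, 1650: 365 days.
Aug 1, 1650 → Aug 1, 1651: 365 days.
Aug 1, 1651 → Aug 1, 1652: 366 days (Feb 29, 1652 is in that span).
Aug 1, 1652 → Sep 1, 1652: 31 days (August has 31).
Sep 1, 1652 → Oct 1, 1652: 30 days (September has 30).
Oct 1, 1652 → Nov 1, 1652: 31 days (October has 31).
Nov 1, 1652 → Nov 14, 1652: 13 days.
Total: 5584 days.

5584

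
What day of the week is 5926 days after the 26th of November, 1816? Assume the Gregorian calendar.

Nov 26, 1816 is a Tuesday.
5926 mod 7 = 4, so 5926 days after a Tuesday is Tuesday + 4 = Saturday.

Saturday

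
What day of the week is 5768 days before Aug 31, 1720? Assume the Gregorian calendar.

First find the weekday of Aug 31, 1720. Doomsday rule: the anchor day for the 1700s is Sunday. For year 20: 20÷12 = 1 r 8, and 8÷4 = 2, so 1+8+2 = 11.
Sunday + 11 ≡ Thursday — that's 1720's doomsday.
In August the doomsday date is Aug 8.
Aug 31 is 23 days after Aug 8; 23 mod 7 = 2, so Thursday + 2 = Saturday.
5768 mod 7 = 0, so 5768 days before a Saturday is Saturday − 0 = Saturday.

Saturday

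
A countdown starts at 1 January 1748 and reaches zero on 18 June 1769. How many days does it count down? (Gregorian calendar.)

Jan 1, 1748 → Jan 1, 1749: 366 days (Feb 29, 1748 is in that span).
Jan 1, 1749 → Jan 1, 1750: 365 days.
Jan 1, 1750 → Jan 1, 1751: 365 days.
Jan 1, 1751 → Jan 1, 1752: 365 days.
Jan 1, 1752 → Jan 1, 1753: 366 days (Feb 29, 1752 is in that span).
Jan 1, 1753 → Jan 1, 1754: 365 days.
Jan 1, 1754 → Jan 1, 1755: 365 days.
Jan 1, 1755 → Jan 1, 1756: 365 days.
Jan 1, 1756 → Jan 1, 1757: 366 days (Feb 29, 1756 is in that span).
Jan 1, 1757 → Jan 1, 1758: 365 days.
Jan 1, 1758 → Jan 1, 1759: 365 days.
Jan 1, 1759 → Jan 1, 1760: 365 days.
Jan 1, 1760 → Jan 1, 1761: 366 days (Feb 29, 1760 is in that span).
Jan 1, 1761 → Jan 1, 1762: 365 days.
Jan 1, 1762 → Jan 1, 1763: 365 days.
Jan 1, 1763 → Jan 1, 1764: 365 days.
Jan 1, 1764 → Jan 1, 1765: 366 days (Feb 29, 1764 is in that span).
Jan 1, 1765 → Jan 1, 1766: 365 days.
Jan 1, 1766 → Jan 1, 1767: 365 days.
Jan 1, 1767 → Jan 1, 1768: 365 days.
Jan 1, 1768 → Jan 1, 1769: 366 days (Feb 29, 1768 is in that span).
Jan 1, 1769 → Feb 1, 1769: 31 days (January has 31).
Feb 1, 1769 → Mar 1, 1769: 28 days (February has 28).
Mar 1, 1769 → Apr 1, 1769: 31 days (March has 31).
Apr 1, 1769 → May 1, 1769: 30 days (April has 30).
May 1, 1769 → Jun 1, 1769: 31 days (May has 31).
Jun 1, 1769 → Jun 18, 1769: 17 days.
Total: 7839 days.

7839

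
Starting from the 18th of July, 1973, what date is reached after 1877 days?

September 7, 1978

+365 (one year) → Jul 18, 1974 (1512 left).
+365 (one year) → Jul 18, 1975 (1147 left).
+366 (one year; includes Feb 29, 1976) → Jul 18, 1976 (781 left).
+365 (one year) → Jul 18, 1977 (416 left).
+365 (one year) → Jul 18, 1978 (51 left).
Jul has 31 days: +14 → Aug 1, 1978 (37 left).
Aug has 31 days: +31 → Sep 1, 1978 (6 left).
+6 → Sep 7, 1978.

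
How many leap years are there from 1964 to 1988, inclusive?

Multiples of 4 in [1964,1988]: 7.
Of those, multiples of 100: 0 (not leap unless ÷400).
Multiples of 400: 0.
Leap years = 7 − 0 + 0 = 7.

7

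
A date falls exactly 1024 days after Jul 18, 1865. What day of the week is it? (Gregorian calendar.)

Jul 18, 1865 is a Tuesday.
1024 mod 7 = 2, so 1024 days after a Tuesday is Tuesday + 2 = Thursday.

Thursday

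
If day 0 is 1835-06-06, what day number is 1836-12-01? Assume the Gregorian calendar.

Jun 6, 1835 → Jun 6, 1836: 366 days (Feb 29, 1836 is in that span).
Jun 6, 1836 → Jul 6, 1836: 30 days (June has 30).
Jul 6, 1836 → Aug 6, 1836: 31 days (July has 31).
Aug 6, 1836 → Sep 6, 1836: 31 days (August has 31).
Sep 6, 1836 → Oct 6, 1836: 30 days (September has 30).
Oct 6, 1836 → Nov 6, 1836: 31 days (October has 31).
Nov 6, 1836 → Dec 1, 1836: 25 days.
Total: 544 days.

544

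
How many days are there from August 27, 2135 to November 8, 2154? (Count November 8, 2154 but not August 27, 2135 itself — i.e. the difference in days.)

7013

Aug 27, 2135 → Aug 27, 2136: 366 days (Feb 29, 2136 is in that span).
Aug 27, 2136 → Aug 27, 2137: 365 days.
Aug 27, 2137 → Aug 27, 2138: 365 days.
Aug 27, 2138 → Aug 27, 2139: 365 days.
Aug 27, 2139 → Aug 27, 2140: 366 days (Feb 29, 2140 is in that span).
Aug 27, 2140 → Aug 27, 2141: 365 days.
Aug 27, 2141 → Aug 27, 2142: 365 days.
Aug 27, 2142 → Aug 27, 2143: 365 days.
Aug 27, 2143 → Aug 27, 2144: 366 days (Feb 29, 2144 is in that span).
Aug 27, 2144 → Aug 27, 2145: 365 days.
Aug 27, 2145 → Aug 27, 2146: 365 days.
Aug 27, 2146 → Aug 27, 2147: 365 days.
Aug 27, 2147 → Aug 27, 2148: 366 days (Feb 29, 2148 is in that span).
Aug 27, 2148 → Aug 27, 2149: 365 days.
Aug 27, 2149 → Aug 27, 2150: 365 days.
Aug 27, 2150 → Aug 27, 2151: 365 days.
Aug 27, 2151 → Aug 27, 2152: 366 days (Feb 29, 2152 is in that span).
Aug 27, 2152 → Aug 27, 2153: 365 days.
Aug 27, 2153 → Aug 27, 2154: 365 days.
Aug 27, 2154 → Sep 27, 2154: 31 days (August has 31).
Sep 27, 2154 → Oct 27, 2154: 30 days (September has 30).
Oct 27, 2154 → Nov 8, 2154: 12 days.
Total: 7013 days.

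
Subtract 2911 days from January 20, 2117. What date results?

−366 (one year; includes Feb 29, 2116) → Jan 20, 2116 (2545 left).
−365 (one year) → Jan 20, 2115 (2180 left).
−365 (one year) → Jan 20, 2114 (1815 left).
−365 (one year) → Jan 20, 2113 (1450 left).
−366 (one year; includes Feb 29, 2112) → Jan 20, 2112 (1084 left).
−365 (one year) → Jan 20, 2111 (719 left).
−365 (one year) → Jan 20, 2110 (354 left).
−20 → Dec 31, 2109 (end of Dec, 31 days; 334 left).
−31 → Nov 30, 2109 (end of Nov, 30 days; 303 left).
−30 → Oct 31, 2109 (end of Oct, 31 days; 273 left).
−31 → Sep 30, 2109 (end of Sep, 30 days; 242 left).
−30 → Aug 31, 2109 (end of Aug, 31 days; 212 left).
−31 → Jul 31, 2109 (end of Jul, 31 days; 181 left).
−31 → Jun 30, 2109 (end of Jun, 30 days; 150 left).
−30 → May 31, 2109 (end of May, 31 days; 120 left).
−31 → Apr 30, 2109 (end of Apr, 30 days; 89 left).
−30 → Mar 31, 2109 (end of Mar, 31 days; 59 left).
−31 → Feb 28, 2109 (end of Feb, 28 days; 28 left).
−28 → Jan 31, 2109 (end of Jan, 31 days; 0 left).

January 31, 2109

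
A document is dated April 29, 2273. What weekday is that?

Tuesday

Doomsday rule: the anchor day for the 2200s is Friday. For year 73: 73÷12 = 6 r 1, and 1÷4 = 0, so 6+1+0 = 7.
Friday + 7 ≡ Friday — that's 2273's doomsday.
In April the doomsday date is Apr 4.
Apr 29 is 25 days after Apr 4; 25 mod 7 = 4, so Friday + 4 = Tuesday.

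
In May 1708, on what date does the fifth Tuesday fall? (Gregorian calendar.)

May 29, 1708

May 1, 1708 is a Tuesday.
The first Tuesday is therefore May 1 (same day).
The fifth Tuesday is 1 + 4×7 = May 29.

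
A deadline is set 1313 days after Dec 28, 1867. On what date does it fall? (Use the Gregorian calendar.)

August 2, 1871

+366 (one year; includes Feb 29, 1868) → Dec 28, 1868 (947 left).
+365 (one year) → Dec 28, 1869 (582 left).
+365 (one year) → Dec 28, 1870 (217 left).
Dec has 31 days: +4 → Jan 1, 1871 (213 left).
Jan has 31 days: +31 → Feb 1, 1871 (182 left).
Feb has 28 days: +28 → Mar 1, 1871 (154 left).
Mar has 31 days: +31 → Apr 1, 1871 (123 left).
Apr has 30 days: +30 → May 1, 1871 (93 left).
May has 31 days: +31 → Jun 1, 1871 (62 left).
Jun has 30 days: +30 → Jul 1, 1871 (32 left).
Jul has 31 days: +31 → Aug 1, 1871 (1 left).
+1 → Aug 2, 1871.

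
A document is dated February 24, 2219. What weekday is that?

Wednesday

Doomsday rule: the anchor day for the 2200s is Friday. For year 19: 19÷12 = 1 r 7, and 7÷4 = 1, so 1+7+1 = 9.
Friday + 9 ≡ Sunday — that's 2219's doomsday.
In February the doomsday date is Feb 28 (2219 is not a leap year).
Feb 24 is 4 days before Feb 28; 4 mod 7 = 4, so Sunday − 4 = Wednesday.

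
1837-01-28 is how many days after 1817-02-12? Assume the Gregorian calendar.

7290

Feb 12, 1817 → Feb 12, 1818: 365 days.
Feb 12, 1818 → Feb 12, 1819: 365 days.
Feb 12, 1819 → Feb 12, 1820: 365 days.
Feb 12, 1820 → Feb 12, 1821: 366 days (Feb 29, 1820 is in that span).
Feb 12, 1821 → Feb 12, 1822: 365 days.
Feb 12, 1822 → Feb 12, 1823: 365 days.
Feb 12, 1823 → Feb 12, 1824: 365 days.
Feb 12, 1824 → Feb 12, 1825: 366 days (Feb 29, 1824 is in that span).
Feb 12, 1825 → Feb 12, 1826: 365 days.
Feb 12, 1826 → Feb 12, 1827: 365 days.
Feb 12, 1827 → Feb 12, 1828: 365 days.
Feb 12, 1828 → Feb 12, 1829: 366 days (Feb 29, 1828 is in that span).
Feb 12, 1829 → Feb 12, 1830: 365 days.
Feb 12, 1830 → Feb 12, 1831: 365 days.
Feb 12, 1831 → Feb 12, 1832: 365 days.
Feb 12, 1832 → Feb 12, 1833: 366 days (Feb 29, 1832 is in that span).
Feb 12, 1833 → Feb 12, 1834: 365 days.
Feb 12, 1834 → Feb 12, 1835: 365 days.
Feb 12, 1835 → Feb 12, 1836: 365 days.
Feb 12, 1836 → Mar 12, 1836: 29 days (February has 29).
Mar 12, 1836 → Apr 12, 1836: 31 days (March has 31).
Apr 12, 1836 → May 12, 1836: 30 days (April has 30).
May 12, 1836 → Jun 12, 1836: 31 days (May has 31).
Jun 12, 1836 → Jul 12, 1836: 30 days (June has 30).
Jul 12, 1836 → Aug 12, 1836: 31 days (July has 31).
Aug 12, 1836 → Sep 12, 1836: 31 days (August has 31).
Sep 12, 1836 → Oct 12, 1836: 30 days (September has 30).
Oct 12, 1836 → Nov 12, 1836: 31 days (October has 31).
Nov 12, 1836 → Dec 12, 1836: 30 days (November has 30).
Dec 12, 1836 → Jan 12, 1837: 31 days (December has 31).
Jan 12, 1837 → Jan 28, 1837: 16 days.
Total: 7290 days.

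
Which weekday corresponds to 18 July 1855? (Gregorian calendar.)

Wednesday

Doomsday rule: the anchor day for the 1800s is Friday. For year 55: 55÷12 = 4 r 7, and 7÷4 = 1, so 4+7+1 = 12.
Friday + 12 ≡ Wednesday — that's 1855's doomsday.
In July the doomsday date is Jul 11.
Jul 18 is 7 days after Jul 11; 7 mod 7 = 0, so Wednesday + 0 = Wednesday.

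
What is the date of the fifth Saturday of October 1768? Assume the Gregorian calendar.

October 29, 1768

October 1, 1768 is a Saturday.
The first Saturday is therefore October 1 (same day).
The fifth Saturday is 1 + 4×7 = October 29.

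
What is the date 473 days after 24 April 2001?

August 10, 2002

+365 (one year) → Apr 24, 2002 (108 left).
Apr has 30 days: +7 → May 1, 2002 (101 left).
May has 31 days: +31 → Jun 1, 2002 (70 left).
Jun has 30 days: +30 → Jul 1, 2002 (40 left).
Jul has 31 days: +31 → Aug 1, 2002 (9 left).
+9 → Aug 10, 2002.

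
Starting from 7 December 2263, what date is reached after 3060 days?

+366 (one year; includes Feb 29, 2264) → Dec 7, 2264 (2694 left).
+365 (one year) → Dec 7, 2265 (2329 left).
+365 (one year) → Dec 7, 2266 (1964 left).
+365 (one year) → Dec 7, 2267 (1599 left).
+366 (one year; includes Feb 29, 2268) → Dec 7, 2268 (1233 left).
+365 (one year) → Dec 7, 2269 (868 left).
+365 (one year) → Dec 7, 2270 (503 left).
+365 (one year) → Dec 7, 2271 (138 left).
Dec has 31 days: +25 → Jan 1, 2272 (113 left).
Jan has 31 days: +31 → Feb 1, 2272 (82 left).
Feb has 29 days: +29 → Mar 1, 2272 (53 left).
Mar has 31 days: +31 → Apr 1, 2272 (22 left).
+22 → Apr 23, 2272.

April 23, 2272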